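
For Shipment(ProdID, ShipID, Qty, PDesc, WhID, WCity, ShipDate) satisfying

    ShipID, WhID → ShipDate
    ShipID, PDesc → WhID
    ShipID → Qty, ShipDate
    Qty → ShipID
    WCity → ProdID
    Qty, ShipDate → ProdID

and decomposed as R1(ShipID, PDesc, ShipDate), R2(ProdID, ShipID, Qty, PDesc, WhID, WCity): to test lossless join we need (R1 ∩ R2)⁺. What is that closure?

R1 ∩ R2 = {ShipID, PDesc}.
ShipID, PDesc → WhID applies, adding WhID
ShipID → Qty, ShipDate applies, adding Qty, ShipDate
Qty, ShipDate → ProdID applies, adding ProdID
Closure: {ProdID, ShipID, Qty, PDesc, WhID, ShipDate}.

ProdID, ShipID, Qty, PDesc, WhID, ShipDate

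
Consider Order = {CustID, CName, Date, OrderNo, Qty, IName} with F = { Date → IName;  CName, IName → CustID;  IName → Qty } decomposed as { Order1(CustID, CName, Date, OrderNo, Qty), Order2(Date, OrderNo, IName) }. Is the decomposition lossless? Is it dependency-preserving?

lossless but not dependency-preserving

Lossless test: (Date, OrderNo)⁺ = {Date, OrderNo, Qty, IName}, which contains all of one fragment — lossless.
Dependency preservation: the restricted closure of {CName, IName} across the fragments never reaches {CustID}, so CName, IName → CustID cannot be enforced without a join — not preserved.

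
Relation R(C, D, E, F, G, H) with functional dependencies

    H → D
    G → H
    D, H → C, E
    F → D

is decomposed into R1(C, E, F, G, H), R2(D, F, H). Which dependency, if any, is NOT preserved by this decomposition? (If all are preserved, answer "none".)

none

H → D lies within R2.
G → H lies within R1.
D, H → C, E: restricted closure across fragments reaches C, E.
F → D lies within R2.
Every dependency is enforceable on the fragments, so the decomposition is dependency-preserving.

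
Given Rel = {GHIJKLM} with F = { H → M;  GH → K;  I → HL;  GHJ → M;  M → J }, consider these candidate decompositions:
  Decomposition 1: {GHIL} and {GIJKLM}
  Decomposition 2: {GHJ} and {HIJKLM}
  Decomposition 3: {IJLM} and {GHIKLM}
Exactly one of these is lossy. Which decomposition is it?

Decomposition 2

Decomposition 1: common = {GIL}, closure = {GHIJKLM} → lossless.
Decomposition 2: common = {HJ}, closure = {HJM} → lossy.
Decomposition 3: common = {ILM}, closure = {HIJLM} → lossless.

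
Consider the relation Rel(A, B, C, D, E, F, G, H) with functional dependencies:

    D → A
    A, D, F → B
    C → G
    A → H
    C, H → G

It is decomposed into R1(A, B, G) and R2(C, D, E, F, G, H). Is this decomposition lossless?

Common attributes: R1 ∩ R2 = {G}.
No dependency enlarges {G}, so (G)⁺ = {G}.
The closure contains neither all of R1 = {A, B, G} nor all of R2 = {C, D, E, F, G, H}, so the common attributes are not a superkey of either fragment. The join is lossy.

No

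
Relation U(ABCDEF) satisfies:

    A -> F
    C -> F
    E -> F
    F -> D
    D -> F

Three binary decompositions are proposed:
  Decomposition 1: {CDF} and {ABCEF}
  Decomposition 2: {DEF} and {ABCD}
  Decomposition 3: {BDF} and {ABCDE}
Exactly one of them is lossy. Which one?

Decomposition 2

Decomposition 1: common = {CF}, closure = {CDF} → lossless.
Decomposition 2: common = {D}, closure = {DF} → lossy.
Decomposition 3: common = {BD}, closure = {BDF} → lossless.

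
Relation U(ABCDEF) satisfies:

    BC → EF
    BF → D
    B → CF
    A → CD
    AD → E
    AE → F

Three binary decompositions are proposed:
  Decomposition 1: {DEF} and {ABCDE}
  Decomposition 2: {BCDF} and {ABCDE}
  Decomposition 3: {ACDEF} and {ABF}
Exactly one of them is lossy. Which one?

Decomposition 1: common = {DE}, closure = {DE} → lossy.
Decomposition 2: common = {BCD}, closure = {BCDEF} → lossless.
Decomposition 3: common = {AF}, closure = {ACDEF} → lossless.

Decomposition 1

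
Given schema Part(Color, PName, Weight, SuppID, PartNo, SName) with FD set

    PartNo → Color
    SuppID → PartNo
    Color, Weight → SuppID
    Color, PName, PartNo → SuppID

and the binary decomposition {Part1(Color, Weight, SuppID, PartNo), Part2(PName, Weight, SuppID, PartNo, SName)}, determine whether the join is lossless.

Yes

Common attributes: Part1 ∩ Part2 = {Weight, SuppID, PartNo}.
Closure of {Weight, SuppID, PartNo}: PartNo → Color applies, adding Color. So (Weight, SuppID, PartNo)⁺ = {Color, Weight, SuppID, PartNo}.
This closure contains every attribute of Part1, so Part1 ∩ Part2 → Part1. The join is lossless.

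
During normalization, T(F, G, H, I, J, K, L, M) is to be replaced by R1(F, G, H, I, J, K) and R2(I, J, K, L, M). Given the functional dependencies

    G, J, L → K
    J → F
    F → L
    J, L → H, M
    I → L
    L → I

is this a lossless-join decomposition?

Common attributes: R1 ∩ R2 = {I, J, K}.
Closure of {I, J, K}: J → F applies, adding F; F → L applies, adding L; J, L → H, M applies, adding H, M. So (I, J, K)⁺ = {F, H, I, J, K, L, M}.
This closure contains every attribute of R2, so R1 ∩ R2 → R2. The join is lossless.

Yes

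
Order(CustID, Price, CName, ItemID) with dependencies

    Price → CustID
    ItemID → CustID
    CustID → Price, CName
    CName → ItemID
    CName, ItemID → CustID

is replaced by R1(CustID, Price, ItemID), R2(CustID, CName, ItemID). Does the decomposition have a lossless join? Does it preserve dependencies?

Lossless test: (CustID, ItemID)⁺ = {CustID, Price, CName, ItemID}, which contains all of one fragment — lossless.
Dependency preservation: CustID → Price, CName is not contained in any single fragment, but the restricted closure of its left-hand side across the fragments still reaches the right-hand side; the remaining FDs each lie inside some fragment. All dependencies are preserved.

lossless and dependency-preserving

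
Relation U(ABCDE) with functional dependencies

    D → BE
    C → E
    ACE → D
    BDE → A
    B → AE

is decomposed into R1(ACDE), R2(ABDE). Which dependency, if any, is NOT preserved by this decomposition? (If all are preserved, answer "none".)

none

D → BE lies within R2.
C → E lies within R1.
ACE → D lies within R1.
BDE → A lies within R2.
B → AE lies within R2.
Every dependency is enforceable on the fragments, so the decomposition is dependency-preserving.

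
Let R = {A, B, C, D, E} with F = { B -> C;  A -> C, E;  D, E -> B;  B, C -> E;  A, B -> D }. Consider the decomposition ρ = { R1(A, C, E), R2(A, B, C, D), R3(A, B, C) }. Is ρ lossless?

Chase test. Columns are A, B, C, D, E; row i has aⱼ where attribute j ∈ Ri, else bᵢⱼ.
Initial tableau (one row per fragment):
  row 1: a1 b12 a3 b14 a5
  row 2: a1 a2 a3 a4 b25
  row 3: a1 a2 a3 b34 b35
Rows 1 and 2 agree on A; apply A→C, E and equate their C, E entries.
Rows 1 and 3 agree on A; apply A→C, E and equate their C, E entries.
Rows 2 and 3 agree on A, B; apply A, B→D and equate their D entries.
Row 2 is now all distinguished symbols — the join is lossless.

Yes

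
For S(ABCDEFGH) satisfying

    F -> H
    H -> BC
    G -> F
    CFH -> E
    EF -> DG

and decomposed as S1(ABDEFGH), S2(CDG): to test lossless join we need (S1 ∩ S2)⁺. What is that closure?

S1 ∩ S2 = {DG}.
G → F applies, adding F
F → H applies, adding H
H → BC applies, adding BC
CFH → E applies, adding E
Closure: {BCDEFGH}.

BCDEFGH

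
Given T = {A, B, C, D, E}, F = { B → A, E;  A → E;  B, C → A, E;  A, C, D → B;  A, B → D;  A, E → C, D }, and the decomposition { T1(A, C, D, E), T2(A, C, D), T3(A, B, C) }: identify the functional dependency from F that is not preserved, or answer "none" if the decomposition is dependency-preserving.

none

B → A, E: restricted closure across fragments reaches A, E.
A → E lies within T1.
B, C → A, E: restricted closure across fragments reaches A, E.
A, C, D → B: restricted closure across fragments reaches B.
A, B → D: restricted closure across fragments reaches D.
A, E → C, D lies within T1.
Every dependency is enforceable on the fragments, so the decomposition is dependency-preserving.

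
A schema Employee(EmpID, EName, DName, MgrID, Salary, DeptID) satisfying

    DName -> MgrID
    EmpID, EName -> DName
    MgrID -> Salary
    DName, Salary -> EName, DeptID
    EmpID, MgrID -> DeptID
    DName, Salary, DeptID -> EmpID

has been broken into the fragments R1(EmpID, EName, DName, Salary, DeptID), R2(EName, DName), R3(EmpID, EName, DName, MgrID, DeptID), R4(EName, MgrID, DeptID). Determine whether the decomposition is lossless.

Yes

Chase test. Columns are EmpID, EName, DName, MgrID, Salary, DeptID; row i has aⱼ where attribute j ∈ Ri, else bᵢⱼ.
Initial tableau (one row per fragment):
  row 1: a1 a2 a3 b14 a5 a6
  row 2: b21 a2 a3 b24 b25 b26
  row 3: a1 a2 a3 a4 b35 a6
  row 4: b41 a2 b43 a4 b45 a6
Rows 1 and 2 agree on DName; apply DName→MgrID and equate their MgrID entries.
Rows 1 and 3 agree on DName; apply DName→MgrID and equate their MgrID entries.
Rows 1 and 2 agree on MgrID; apply MgrID→Salary and equate their Salary entries.
Rows 1 and 3 agree on MgrID; apply MgrID→Salary and equate their Salary entries.
Rows 1 and 4 agree on MgrID; apply MgrID→Salary and equate their Salary entries.
Rows 1 and 2 agree on DName, Salary; apply DName, Salary→EName, DeptID and equate their EName, DeptID entries.
Rows 1 and 2 agree on DName, Salary, DeptID; apply DName, Salary, DeptID→EmpID and equate their EmpID entries.
Row 1 is now all distinguished symbols — the join is lossless.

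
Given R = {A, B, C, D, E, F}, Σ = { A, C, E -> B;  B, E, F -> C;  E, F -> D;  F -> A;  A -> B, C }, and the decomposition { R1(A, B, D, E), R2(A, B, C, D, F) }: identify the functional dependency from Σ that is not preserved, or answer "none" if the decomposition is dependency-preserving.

Check E, F → D: no single fragment contains all of {D, E, F}, and the restricted closure of {E, F} across the fragments never reaches {D}.
A, C, E → B is preserved.
B, E, F → C is preserved.
F → A is preserved.
A → B, C is preserved.

E, F -> D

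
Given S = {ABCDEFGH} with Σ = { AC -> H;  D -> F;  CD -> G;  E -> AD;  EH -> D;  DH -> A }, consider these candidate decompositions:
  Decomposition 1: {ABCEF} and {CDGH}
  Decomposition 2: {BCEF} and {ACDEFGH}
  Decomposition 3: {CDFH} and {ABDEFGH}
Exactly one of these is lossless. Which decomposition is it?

Decomposition 2

Decomposition 1: common = {C}, closure = {C} → lossy.
Decomposition 2: common = {CEF}, closure = {ACDEFGH} → lossless.
Decomposition 3: common = {DFH}, closure = {ADFH} → lossy.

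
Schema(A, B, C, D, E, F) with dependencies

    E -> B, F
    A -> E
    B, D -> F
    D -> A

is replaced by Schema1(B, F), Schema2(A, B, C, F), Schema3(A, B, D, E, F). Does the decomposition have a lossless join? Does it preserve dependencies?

Lossless test (chase): Rows 2 and 3 agree on A; apply A→E and equate their E entries. No row becomes fully distinguished — the join is lossy.
Dependency preservation: every FD's attributes lie within a single fragment, so each can be enforced locally — preserved.

lossy but dependency-preserving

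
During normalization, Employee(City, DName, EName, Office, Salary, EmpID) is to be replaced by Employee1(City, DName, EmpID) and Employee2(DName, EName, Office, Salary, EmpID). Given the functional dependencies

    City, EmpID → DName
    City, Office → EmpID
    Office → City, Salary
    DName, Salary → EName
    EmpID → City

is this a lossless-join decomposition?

Common attributes: Employee1 ∩ Employee2 = {DName, EmpID}.
Closure of {DName, EmpID}: EmpID → City applies, adding City. So (DName, EmpID)⁺ = {City, DName, EmpID}.
This closure contains every attribute of Employee1, so Employee1 ∩ Employee2 → Employee1. The join is lossless.

Yes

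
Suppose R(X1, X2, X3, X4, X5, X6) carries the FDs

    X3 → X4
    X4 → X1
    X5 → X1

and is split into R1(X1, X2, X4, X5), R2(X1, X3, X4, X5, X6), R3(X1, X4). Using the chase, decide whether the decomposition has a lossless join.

No

Chase test. Columns are X1, X2, X3, X4, X5, X6; row i has aⱼ where attribute j ∈ Ri, else bᵢⱼ.
Initial tableau (one row per fragment):
  row 1: a1 a2 b13 a4 a5 b16
  row 2: a1 b22 a3 a4 a5 a6
  row 3: a1 b32 b33 a4 b35 b36
No row becomes fully distinguished — the join is lossy.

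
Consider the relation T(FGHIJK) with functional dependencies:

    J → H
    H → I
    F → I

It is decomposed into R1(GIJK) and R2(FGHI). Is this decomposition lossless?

Common attributes: R1 ∩ R2 = {GI}.
No dependency enlarges {GI}, so (GI)⁺ = {GI}.
The closure contains neither all of R1 = {GIJK} nor all of R2 = {FGHI}, so the common attributes are not a superkey of either fragment. The join is lossy.

No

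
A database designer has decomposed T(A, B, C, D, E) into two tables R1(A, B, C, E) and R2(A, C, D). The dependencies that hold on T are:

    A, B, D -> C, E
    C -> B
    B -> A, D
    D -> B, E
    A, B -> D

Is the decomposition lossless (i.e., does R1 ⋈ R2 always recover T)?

Yes

Common attributes: R1 ∩ R2 = {A, C}.
Closure of {A, C}: C → B applies, adding B; B → A, D applies, adding D; D → B, E applies, adding E. So (A, C)⁺ = {A, B, C, D, E}.
This closure contains every attribute of R1, so R1 ∩ R2 → R1. The join is lossless.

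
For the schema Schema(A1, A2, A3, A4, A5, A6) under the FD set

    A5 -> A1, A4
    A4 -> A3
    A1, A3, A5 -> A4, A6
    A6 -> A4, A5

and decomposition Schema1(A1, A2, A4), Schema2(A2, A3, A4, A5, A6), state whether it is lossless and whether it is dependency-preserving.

lossy and not dependency-preserving

Lossless test: (A2, A4)⁺ = {A2, A3, A4}, which is a superkey of neither fragment — lossy.
Dependency preservation: the restricted closure of {A5} across the fragments never reaches {A1, A4}, so A5 → A1, A4 cannot be enforced without a join — not preserved.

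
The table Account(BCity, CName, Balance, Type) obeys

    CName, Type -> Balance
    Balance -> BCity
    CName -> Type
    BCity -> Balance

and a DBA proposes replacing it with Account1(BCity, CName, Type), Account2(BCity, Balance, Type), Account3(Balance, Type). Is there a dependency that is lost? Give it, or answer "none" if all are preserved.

none

CName, Type → Balance: restricted closure across fragments reaches Balance.
Balance → BCity lies within Account2.
CName → Type lies within Account1.
BCity → Balance lies within Account2.
Every dependency is enforceable on the fragments, so the decomposition is dependency-preserving.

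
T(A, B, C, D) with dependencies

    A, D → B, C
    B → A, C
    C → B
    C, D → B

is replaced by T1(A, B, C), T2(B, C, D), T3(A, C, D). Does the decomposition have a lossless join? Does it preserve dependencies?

lossless and dependency-preserving

Lossless test (chase): Rows 1 and 2 agree on B; apply B→A, C and equate their A, C entries. Rows 1 and 3 agree on C; apply C→B and equate their B entries. Row 2 is now all distinguished symbols — the join is lossless.
Dependency preservation: A, D → B, C is not contained in any single fragment, but the restricted closure of its left-hand side across the fragments still reaches the right-hand side; the remaining FDs each lie inside some fragment. All dependencies are preserved.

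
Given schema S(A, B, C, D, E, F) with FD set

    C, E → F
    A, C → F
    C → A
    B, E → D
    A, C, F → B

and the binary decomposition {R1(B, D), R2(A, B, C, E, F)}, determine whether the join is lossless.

Common attributes: R1 ∩ R2 = {B}.
No dependency enlarges {B}, so (B)⁺ = {B}.
The closure contains neither all of R1 = {B, D} nor all of R2 = {A, B, C, E, F}, so the common attributes are not a superkey of either fragment. The join is lossy.

No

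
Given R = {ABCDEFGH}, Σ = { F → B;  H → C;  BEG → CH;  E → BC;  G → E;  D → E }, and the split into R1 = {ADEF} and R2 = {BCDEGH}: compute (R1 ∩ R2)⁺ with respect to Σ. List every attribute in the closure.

BCDE

R1 ∩ R2 = {DE}.
E → BC applies, adding BC
Closure: {BCDE}.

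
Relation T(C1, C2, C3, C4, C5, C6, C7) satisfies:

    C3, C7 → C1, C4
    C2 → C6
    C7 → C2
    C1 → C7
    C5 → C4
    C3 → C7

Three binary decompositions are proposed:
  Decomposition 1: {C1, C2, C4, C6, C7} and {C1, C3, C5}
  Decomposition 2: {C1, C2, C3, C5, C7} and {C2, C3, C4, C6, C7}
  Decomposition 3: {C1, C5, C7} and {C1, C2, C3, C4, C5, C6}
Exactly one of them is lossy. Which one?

Decomposition 1

Decomposition 1: common = {C1}, closure = {C1, C2, C6, C7} → lossy.
Decomposition 2: common = {C2, C3, C7}, closure = {C1, C2, C3, C4, C6, C7} → lossless.
Decomposition 3: common = {C1, C5}, closure = {C1, C2, C4, C5, C6, C7} → lossless.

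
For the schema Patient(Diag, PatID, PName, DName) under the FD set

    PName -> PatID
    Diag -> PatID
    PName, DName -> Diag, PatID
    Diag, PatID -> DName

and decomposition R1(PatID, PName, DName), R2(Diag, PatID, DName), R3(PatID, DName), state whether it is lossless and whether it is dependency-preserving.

lossy and not dependency-preserving

Lossless test (chase): applying each FD to every pair of rows produces no changes in the tableau, so no row becomes fully distinguished — the join is lossy.
Dependency preservation: the restricted closure of {PName, DName} across the fragments never reaches {Diag, PatID}, so PName, DName → Diag, PatID cannot be enforced without a join — not preserved.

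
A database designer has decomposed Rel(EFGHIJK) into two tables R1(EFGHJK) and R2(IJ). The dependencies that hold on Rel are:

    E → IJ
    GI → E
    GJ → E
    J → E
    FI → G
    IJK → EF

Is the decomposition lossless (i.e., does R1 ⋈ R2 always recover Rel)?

Common attributes: R1 ∩ R2 = {J}.
Closure of {J}: J → E applies, adding E; E → IJ applies, adding I. So (J)⁺ = {EIJ}.
This closure contains every attribute of R2, so R1 ∩ R2 → R2. The join is lossless.

Yes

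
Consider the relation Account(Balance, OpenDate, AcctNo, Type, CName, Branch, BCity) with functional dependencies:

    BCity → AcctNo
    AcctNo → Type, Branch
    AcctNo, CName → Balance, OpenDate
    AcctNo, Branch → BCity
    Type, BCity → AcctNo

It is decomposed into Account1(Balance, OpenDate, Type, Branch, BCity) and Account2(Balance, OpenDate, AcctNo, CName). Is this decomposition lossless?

Common attributes: Account1 ∩ Account2 = {Balance, OpenDate}.
No dependency enlarges {Balance, OpenDate}, so (Balance, OpenDate)⁺ = {Balance, OpenDate}.
The closure contains neither all of Account1 = {Balance, OpenDate, Type, Branch, BCity} nor all of Account2 = {Balance, OpenDate, AcctNo, CName}, so the common attributes are not a superkey of either fragment. The join is lossy.

No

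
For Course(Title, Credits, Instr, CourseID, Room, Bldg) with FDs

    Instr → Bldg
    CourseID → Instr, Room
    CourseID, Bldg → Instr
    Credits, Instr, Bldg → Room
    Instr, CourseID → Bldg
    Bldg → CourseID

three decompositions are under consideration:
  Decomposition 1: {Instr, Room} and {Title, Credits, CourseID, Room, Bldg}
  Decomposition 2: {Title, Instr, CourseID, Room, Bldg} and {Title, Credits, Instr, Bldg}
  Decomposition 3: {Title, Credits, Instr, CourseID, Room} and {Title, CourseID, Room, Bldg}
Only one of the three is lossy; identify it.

Decomposition 1: common = {Room}, closure = {Room} → lossy.
Decomposition 2: common = {Title, Instr, Bldg}, closure = {Title, Instr, CourseID, Room, Bldg} → lossless.
Decomposition 3: common = {Title, CourseID, Room}, closure = {Title, Instr, CourseID, Room, Bldg} → lossless.

Decomposition 1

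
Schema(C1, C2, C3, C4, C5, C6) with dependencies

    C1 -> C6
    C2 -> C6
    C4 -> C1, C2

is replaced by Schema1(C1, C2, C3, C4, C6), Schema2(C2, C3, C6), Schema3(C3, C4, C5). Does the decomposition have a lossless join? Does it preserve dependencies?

lossless and dependency-preserving

Lossless test (chase): Rows 1 and 3 agree on C4; apply C4→C1, C2 and equate their C1, C2 entries. Rows 1 and 3 agree on C1; apply C1→C6 and equate their C6 entries. Row 3 is now all distinguished symbols — the join is lossless.
Dependency preservation: every FD's attributes lie within a single fragment, so each can be enforced locally — preserved.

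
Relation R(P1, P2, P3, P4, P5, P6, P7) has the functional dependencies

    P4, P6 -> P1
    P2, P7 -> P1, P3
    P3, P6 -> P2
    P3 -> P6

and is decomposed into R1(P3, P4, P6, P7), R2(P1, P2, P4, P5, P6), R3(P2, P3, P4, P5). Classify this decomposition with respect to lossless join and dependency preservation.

lossy and not dependency-preserving

Lossless test (chase): Rows 1 and 2 agree on P4, P6; apply P4, P6→P1 and equate their P1 entries. Rows 1 and 3 agree on P3; apply P3→P6 and equate their P6 entries. Rows 1 and 3 agree on P4, P6; apply P4, P6→P1 and equate their P1 entries. Rows 1 and 3 agree on P3, P6; apply P3, P6→P2 and equate their P2 entries. No row becomes fully distinguished — the join is lossy.
Dependency preservation: the restricted closure of {P2, P7} across the fragments never reaches {P1, P3}, so P2, P7 → P1, P3 cannot be enforced without a join — not preserved.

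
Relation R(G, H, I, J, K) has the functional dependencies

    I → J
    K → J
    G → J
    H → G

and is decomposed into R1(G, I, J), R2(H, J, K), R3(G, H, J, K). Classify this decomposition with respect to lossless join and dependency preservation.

lossy but dependency-preserving

Lossless test (chase): Rows 2 and 3 agree on H; apply H→G and equate their G entries. No row becomes fully distinguished — the join is lossy.
Dependency preservation: every FD's attributes lie within a single fragment, so each can be enforced locally — preserved.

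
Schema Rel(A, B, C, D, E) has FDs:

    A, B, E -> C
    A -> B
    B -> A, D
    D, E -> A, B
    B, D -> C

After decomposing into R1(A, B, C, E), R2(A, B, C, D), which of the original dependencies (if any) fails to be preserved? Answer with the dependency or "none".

D, E -> A, B

Check D, E → A, B: no single fragment contains all of {A, B, D, E}, and the restricted closure of {D, E} across the fragments never reaches {A, B}.
A, B, E → C is preserved.
A → B is preserved.
B → A, D is preserved.
B, D → C is preserved.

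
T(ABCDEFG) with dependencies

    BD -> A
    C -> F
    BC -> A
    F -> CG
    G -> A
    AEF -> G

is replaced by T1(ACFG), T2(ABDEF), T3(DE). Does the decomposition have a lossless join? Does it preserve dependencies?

lossless and dependency-preserving

Lossless test (chase): Rows 1 and 2 agree on F; apply F→CG and equate their CG entries. Row 2 is now all distinguished symbols — the join is lossless.
Dependency preservation: BC → A; AEF → G are not contained in any single fragment, but the restricted closure of each left-hand side across the fragments still reaches the right-hand side; the remaining FDs each lie inside some fragment. All dependencies are preserved.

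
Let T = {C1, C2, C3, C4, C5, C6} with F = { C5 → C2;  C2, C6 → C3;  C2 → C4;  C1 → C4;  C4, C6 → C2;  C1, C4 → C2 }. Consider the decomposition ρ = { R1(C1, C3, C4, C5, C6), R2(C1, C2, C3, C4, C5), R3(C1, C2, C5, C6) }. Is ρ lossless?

Yes

Chase test. Columns are C1, C2, C3, C4, C5, C6; row i has aⱼ where attribute j ∈ Ri, else bᵢⱼ.
Initial tableau (one row per fragment):
  row 1: a1 b12 a3 a4 a5 a6
  row 2: a1 a2 a3 a4 a5 b26
  row 3: a1 a2 b33 b34 a5 a6
Rows 1 and 2 agree on C5; apply C5→C2 and equate their C2 entries.
Rows 1 and 3 agree on C2, C6; apply C2, C6→C3 and equate their C3 entries.
Rows 1 and 3 agree on C2; apply C2→C4 and equate their C4 entries.
Row 1 is now all distinguished symbols — the join is lossless.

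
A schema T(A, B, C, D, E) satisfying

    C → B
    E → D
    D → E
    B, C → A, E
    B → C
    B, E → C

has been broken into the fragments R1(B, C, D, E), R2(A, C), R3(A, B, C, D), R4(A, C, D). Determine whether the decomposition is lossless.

Chase test. Columns are A, B, C, D, E; row i has aⱼ where attribute j ∈ Ri, else bᵢⱼ.
Initial tableau (one row per fragment):
  row 1: b11 a2 a3 a4 a5
  row 2: a1 b22 a3 b24 b25
  row 3: a1 a2 a3 a4 b35
  row 4: a1 b42 a3 a4 b45
Rows 1 and 2 agree on C; apply C→B and equate their B entries.
Rows 1 and 4 agree on C; apply C→B and equate their B entries.
Rows 1 and 3 agree on D; apply D→E and equate their E entries.
Rows 1 and 4 agree on D; apply D→E and equate their E entries.
Rows 1 and 2 agree on B, C; apply B, C→A, E and equate their A, E entries.
Rows 1 and 2 agree on E; apply E→D and equate their D entries.
Row 1 is now all distinguished symbols — the join is lossless.

Yes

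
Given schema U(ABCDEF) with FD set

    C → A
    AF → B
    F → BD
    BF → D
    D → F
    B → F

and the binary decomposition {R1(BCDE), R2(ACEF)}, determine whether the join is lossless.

Common attributes: R1 ∩ R2 = {CE}.
Closure of {CE}: C → A applies, adding A. So (CE)⁺ = {ACE}.
The closure contains neither all of R1 = {BCDE} nor all of R2 = {ACEF}, so the common attributes are not a superkey of either fragment. The join is lossy.

No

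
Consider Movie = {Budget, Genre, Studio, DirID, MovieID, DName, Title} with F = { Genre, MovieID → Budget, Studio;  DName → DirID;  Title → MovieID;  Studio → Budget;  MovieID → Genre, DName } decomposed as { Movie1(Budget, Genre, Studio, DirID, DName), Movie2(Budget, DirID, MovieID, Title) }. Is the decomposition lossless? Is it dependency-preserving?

Lossless test: (Budget, DirID)⁺ = {Budget, DirID}, which is a superkey of neither fragment — lossy.
Dependency preservation: the restricted closure of {Genre, MovieID} across the fragments never reaches {Budget, Studio}, so Genre, MovieID → Budget, Studio cannot be enforced without a join — not preserved.

lossy and not dependency-preserving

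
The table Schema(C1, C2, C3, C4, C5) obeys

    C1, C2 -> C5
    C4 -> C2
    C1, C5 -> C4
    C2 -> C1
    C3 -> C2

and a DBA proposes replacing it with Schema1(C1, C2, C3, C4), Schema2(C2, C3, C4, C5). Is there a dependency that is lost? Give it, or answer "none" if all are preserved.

Check C1, C5 → C4: no single fragment contains all of {C1, C4, C5}, and the restricted closure of {C1, C5} across the fragments never reaches {C4}.
C1, C2 → C5 is preserved.
C4 → C2 is preserved.
C2 → C1 is preserved.
C3 → C2 is preserved.

C1, C5 -> C4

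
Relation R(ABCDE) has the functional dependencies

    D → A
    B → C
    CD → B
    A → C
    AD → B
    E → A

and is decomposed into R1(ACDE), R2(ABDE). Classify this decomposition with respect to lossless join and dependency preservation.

lossless but not dependency-preserving

Lossless test: (ADE)⁺ = {ABCDE}, which contains all of one fragment — lossless.
Dependency preservation: the restricted closure of {B} across the fragments never reaches {C}, so B → C cannot be enforced without a join — not preserved.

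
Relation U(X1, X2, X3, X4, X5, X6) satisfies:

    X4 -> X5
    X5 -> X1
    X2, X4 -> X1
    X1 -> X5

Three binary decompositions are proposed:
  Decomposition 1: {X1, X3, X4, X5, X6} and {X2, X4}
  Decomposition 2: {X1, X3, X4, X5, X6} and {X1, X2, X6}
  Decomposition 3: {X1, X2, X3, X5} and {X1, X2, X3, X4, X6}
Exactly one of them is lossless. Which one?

Decomposition 1: common = {X4}, closure = {X1, X4, X5} → lossy.
Decomposition 2: common = {X1, X6}, closure = {X1, X5, X6} → lossy.
Decomposition 3: common = {X1, X2, X3}, closure = {X1, X2, X3, X5} → lossless.

Decomposition 3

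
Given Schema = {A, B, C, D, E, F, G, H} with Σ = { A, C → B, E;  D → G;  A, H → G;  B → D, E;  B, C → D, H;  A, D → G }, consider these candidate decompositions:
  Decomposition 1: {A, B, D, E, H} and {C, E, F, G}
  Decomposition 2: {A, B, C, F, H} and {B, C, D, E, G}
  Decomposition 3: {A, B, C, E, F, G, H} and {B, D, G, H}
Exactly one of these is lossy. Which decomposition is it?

Decomposition 1

Decomposition 1: common = {E}, closure = {E} → lossy.
Decomposition 2: common = {B, C}, closure = {B, C, D, E, G, H} → lossless.
Decomposition 3: common = {B, G, H}, closure = {B, D, E, G, H} → lossless.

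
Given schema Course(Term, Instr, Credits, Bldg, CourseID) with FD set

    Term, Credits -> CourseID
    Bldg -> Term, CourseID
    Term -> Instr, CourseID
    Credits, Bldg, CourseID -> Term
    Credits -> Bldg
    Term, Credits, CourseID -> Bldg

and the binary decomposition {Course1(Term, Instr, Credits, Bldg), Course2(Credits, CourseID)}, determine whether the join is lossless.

Yes

Common attributes: Course1 ∩ Course2 = {Credits}.
Closure of {Credits}: Credits → Bldg applies, adding Bldg; Bldg → Term, CourseID applies, adding Term, CourseID; Term → Instr, CourseID applies, adding Instr. So (Credits)⁺ = {Term, Instr, Credits, Bldg, CourseID}.
This closure contains every attribute of Course1, so Course1 ∩ Course2 → Course1. The join is lossless.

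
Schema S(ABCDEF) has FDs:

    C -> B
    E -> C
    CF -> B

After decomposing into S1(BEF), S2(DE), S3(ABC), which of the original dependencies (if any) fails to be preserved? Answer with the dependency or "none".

Check E → C: no single fragment contains all of {CE}, and the restricted closure of {E} across the fragments never reaches {C}.
C → B is preserved.
CF → B is preserved.

E -> C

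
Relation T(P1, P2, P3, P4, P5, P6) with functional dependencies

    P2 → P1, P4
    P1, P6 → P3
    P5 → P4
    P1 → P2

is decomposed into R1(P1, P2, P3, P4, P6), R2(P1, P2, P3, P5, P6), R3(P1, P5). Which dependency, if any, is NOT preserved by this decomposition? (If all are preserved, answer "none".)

P5 → P4

Check P5 → P4: no single fragment contains all of {P4, P5}, and the restricted closure of {P5} across the fragments never reaches {P4}.
P2 → P1, P4 is preserved.
P1, P6 → P3 is preserved.
P1 → P2 is preserved.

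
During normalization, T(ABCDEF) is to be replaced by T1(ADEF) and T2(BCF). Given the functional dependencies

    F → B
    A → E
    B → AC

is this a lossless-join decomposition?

Common attributes: T1 ∩ T2 = {F}.
Closure of {F}: F → B applies, adding B; B → AC applies, adding AC; A → E applies, adding E. So (F)⁺ = {ABCEF}.
This closure contains every attribute of T2, so T1 ∩ T2 → T2. The join is lossless.

Yes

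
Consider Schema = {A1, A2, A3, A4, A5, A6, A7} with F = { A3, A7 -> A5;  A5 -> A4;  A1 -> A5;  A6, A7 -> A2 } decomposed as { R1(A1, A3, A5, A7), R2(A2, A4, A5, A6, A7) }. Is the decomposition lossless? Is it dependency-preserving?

Lossless test: (A5, A7)⁺ = {A4, A5, A7}, which is a superkey of neither fragment — lossy.
Dependency preservation: every FD's attributes lie within a single fragment, so each can be enforced locally — preserved.

lossy but dependency-preserving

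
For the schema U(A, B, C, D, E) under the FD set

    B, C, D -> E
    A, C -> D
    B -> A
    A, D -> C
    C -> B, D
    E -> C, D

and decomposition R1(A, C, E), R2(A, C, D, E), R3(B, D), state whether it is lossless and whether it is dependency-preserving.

Lossless test (chase): Rows 1 and 2 agree on A, C; apply A, C→D and equate their D entries. Rows 1 and 2 agree on C; apply C→B, D and equate their B, D entries. No row becomes fully distinguished — the join is lossy.
Dependency preservation: the restricted closure of {B} across the fragments never reaches {A}, so B → A cannot be enforced without a join — not preserved.

lossy and not dependency-preserving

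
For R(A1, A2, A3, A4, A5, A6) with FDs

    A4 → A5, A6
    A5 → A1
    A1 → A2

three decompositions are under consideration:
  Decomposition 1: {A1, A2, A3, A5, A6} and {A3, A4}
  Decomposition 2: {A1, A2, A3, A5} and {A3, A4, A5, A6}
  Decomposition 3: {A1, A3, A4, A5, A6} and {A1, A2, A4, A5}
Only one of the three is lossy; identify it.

Decomposition 1: common = {A3}, closure = {A3} → lossy.
Decomposition 2: common = {A3, A5}, closure = {A1, A2, A3, A5} → lossless.
Decomposition 3: common = {A1, A4, A5}, closure = {A1, A2, A4, A5, A6} → lossless.

Decomposition 1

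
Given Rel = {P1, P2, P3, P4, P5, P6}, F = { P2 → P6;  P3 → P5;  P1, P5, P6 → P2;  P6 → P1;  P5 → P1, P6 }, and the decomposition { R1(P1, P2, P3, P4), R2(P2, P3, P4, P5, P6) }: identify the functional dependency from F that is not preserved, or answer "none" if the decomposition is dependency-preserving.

Check P6 → P1: no single fragment contains all of {P1, P6}, and the restricted closure of {P6} across the fragments never reaches {P1}.
P2 → P6 is preserved.
P3 → P5 is preserved.
P1, P5, P6 → P2 is preserved.
P5 → P1, P6 is preserved.

P6 → P1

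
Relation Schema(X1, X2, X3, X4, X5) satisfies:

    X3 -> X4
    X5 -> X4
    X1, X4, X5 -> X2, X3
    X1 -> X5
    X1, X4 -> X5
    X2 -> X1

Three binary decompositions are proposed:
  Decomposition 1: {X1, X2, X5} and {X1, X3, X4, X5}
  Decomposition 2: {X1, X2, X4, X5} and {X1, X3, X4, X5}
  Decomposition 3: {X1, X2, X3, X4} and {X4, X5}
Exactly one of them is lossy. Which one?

Decomposition 1: common = {X1, X5}, closure = {X1, X2, X3, X4, X5} → lossless.
Decomposition 2: common = {X1, X4, X5}, closure = {X1, X2, X3, X4, X5} → lossless.
Decomposition 3: common = {X4}, closure = {X4} → lossy.

Decomposition 3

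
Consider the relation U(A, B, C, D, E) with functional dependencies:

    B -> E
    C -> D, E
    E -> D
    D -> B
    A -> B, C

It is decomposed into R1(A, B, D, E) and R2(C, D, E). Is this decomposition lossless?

Common attributes: R1 ∩ R2 = {D, E}.
Closure of {D, E}: D → B applies, adding B. So (D, E)⁺ = {B, D, E}.
The closure contains neither all of R1 = {A, B, D, E} nor all of R2 = {C, D, E}, so the common attributes are not a superkey of either fragment. The join is lossy.

No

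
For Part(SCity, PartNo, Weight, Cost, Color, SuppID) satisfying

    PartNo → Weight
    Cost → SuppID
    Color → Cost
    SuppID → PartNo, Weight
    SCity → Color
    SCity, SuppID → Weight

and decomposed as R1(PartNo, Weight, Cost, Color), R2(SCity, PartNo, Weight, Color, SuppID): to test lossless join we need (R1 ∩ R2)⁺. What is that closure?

PartNo, Weight, Cost, Color, SuppID

R1 ∩ R2 = {PartNo, Weight, Color}.
Color → Cost applies, adding Cost
Cost → SuppID applies, adding SuppID
Closure: {PartNo, Weight, Cost, Color, SuppID}.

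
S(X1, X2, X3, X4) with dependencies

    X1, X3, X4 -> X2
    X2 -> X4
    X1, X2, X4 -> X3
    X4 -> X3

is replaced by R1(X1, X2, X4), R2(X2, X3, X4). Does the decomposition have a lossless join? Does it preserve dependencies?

lossless and dependency-preserving

Lossless test: (X2, X4)⁺ = {X2, X3, X4}, which contains all of one fragment — lossless.
Dependency preservation: X1, X3, X4 → X2; X1, X2, X4 → X3 are not contained in any single fragment, but the restricted closure of each left-hand side across the fragments still reaches the right-hand side; the remaining FDs each lie inside some fragment. All dependencies are preserved.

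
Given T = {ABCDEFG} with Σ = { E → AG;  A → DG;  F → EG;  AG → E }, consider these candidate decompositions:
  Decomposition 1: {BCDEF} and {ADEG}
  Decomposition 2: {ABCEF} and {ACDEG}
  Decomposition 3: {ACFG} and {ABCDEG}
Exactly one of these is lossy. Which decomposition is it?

Decomposition 3

Decomposition 1: common = {DE}, closure = {ADEG} → lossless.
Decomposition 2: common = {ACE}, closure = {ACDEG} → lossless.
Decomposition 3: common = {ACG}, closure = {ACDEG} → lossy.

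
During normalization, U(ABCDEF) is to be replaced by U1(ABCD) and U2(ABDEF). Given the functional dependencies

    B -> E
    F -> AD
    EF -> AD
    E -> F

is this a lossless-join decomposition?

Common attributes: U1 ∩ U2 = {ABD}.
Closure of {ABD}: B → E applies, adding E; E → F applies, adding F. So (ABD)⁺ = {ABDEF}.
This closure contains every attribute of U2, so U1 ∩ U2 → U2. The join is lossless.

Yes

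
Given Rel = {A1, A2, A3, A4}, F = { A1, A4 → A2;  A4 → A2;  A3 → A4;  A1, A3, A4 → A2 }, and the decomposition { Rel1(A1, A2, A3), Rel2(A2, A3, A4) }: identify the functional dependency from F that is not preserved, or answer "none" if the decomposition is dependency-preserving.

none

A1, A4 → A2: restricted closure across fragments reaches A2.
A4 → A2 lies within Rel2.
A3 → A4 lies within Rel2.
A1, A3, A4 → A2: restricted closure across fragments reaches A2.
Every dependency is enforceable on the fragments, so the decomposition is dependency-preserving.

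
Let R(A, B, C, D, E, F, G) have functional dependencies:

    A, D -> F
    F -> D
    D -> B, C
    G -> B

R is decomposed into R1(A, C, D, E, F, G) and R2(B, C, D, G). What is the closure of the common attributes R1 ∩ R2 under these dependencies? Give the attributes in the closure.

R1 ∩ R2 = {C, D, G}.
D → B, C applies, adding B
Closure: {B, C, D, G}.

B, C, D, G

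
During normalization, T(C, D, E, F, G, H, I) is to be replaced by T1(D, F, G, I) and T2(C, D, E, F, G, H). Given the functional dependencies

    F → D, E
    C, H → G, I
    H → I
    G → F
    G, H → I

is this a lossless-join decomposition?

No

Common attributes: T1 ∩ T2 = {D, F, G}.
Closure of {D, F, G}: F → D, E applies, adding E. So (D, F, G)⁺ = {D, E, F, G}.
The closure contains neither all of T1 = {D, F, G, I} nor all of T2 = {C, D, E, F, G, H}, so the common attributes are not a superkey of either fragment. The join is lossy.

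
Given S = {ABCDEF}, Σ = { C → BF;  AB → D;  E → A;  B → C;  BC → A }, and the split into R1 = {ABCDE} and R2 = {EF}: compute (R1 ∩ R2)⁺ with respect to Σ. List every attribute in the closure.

R1 ∩ R2 = {E}.
E → A applies, adding A
Closure: {AE}.

AE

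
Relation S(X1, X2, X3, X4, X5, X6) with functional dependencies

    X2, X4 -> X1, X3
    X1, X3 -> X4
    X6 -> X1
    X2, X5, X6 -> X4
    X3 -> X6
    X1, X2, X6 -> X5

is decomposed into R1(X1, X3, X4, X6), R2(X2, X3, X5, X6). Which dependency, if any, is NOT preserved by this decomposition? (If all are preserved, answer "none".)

X2, X4 -> X1, X3

Check X2, X4 → X1, X3: no single fragment contains all of {X1, X2, X3, X4}, and the restricted closure of {X2, X4} across the fragments never reaches {X1, X3}.
X1, X3 → X4 is preserved.
X6 → X1 is preserved.
X2, X5, X6 → X4 is preserved.
X3 → X6 is preserved.
X1, X2, X6 → X5 is preserved.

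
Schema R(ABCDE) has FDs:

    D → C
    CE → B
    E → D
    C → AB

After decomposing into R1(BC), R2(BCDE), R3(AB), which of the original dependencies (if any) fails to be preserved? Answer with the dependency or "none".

Check C → AB: no single fragment contains all of {ABC}, and the restricted closure of {C} across the fragments never reaches {AB}.
D → C is preserved.
CE → B is preserved.
E → D is preserved.

C → AB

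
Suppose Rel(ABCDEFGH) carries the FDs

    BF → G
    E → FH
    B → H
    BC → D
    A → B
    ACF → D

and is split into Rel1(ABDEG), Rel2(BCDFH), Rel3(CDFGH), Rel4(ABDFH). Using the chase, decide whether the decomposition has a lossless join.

No

Chase test. Columns are ABCDEFGH; row i has aⱼ where attribute j ∈ Reli, else bᵢⱼ.
Initial tableau (one row per fragment):
  row 1: a1 a2 b13 a4 a5 b16 a7 b18
  row 2: b21 a2 a3 a4 b25 a6 b27 a8
  row 3: b31 b32 a3 a4 b35 a6 a7 a8
  row 4: a1 a2 b43 a4 b45 a6 b47 a8
Rows 2 and 4 agree on BF; apply BF→G and equate their G entries.
Rows 1 and 2 agree on B; apply B→H and equate their H entries.
No row becomes fully distinguished — the join is lossy.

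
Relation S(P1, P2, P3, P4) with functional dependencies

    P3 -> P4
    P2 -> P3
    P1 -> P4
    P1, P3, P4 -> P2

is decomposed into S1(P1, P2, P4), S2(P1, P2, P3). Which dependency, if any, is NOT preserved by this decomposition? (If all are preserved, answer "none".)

Check P3 → P4: no single fragment contains all of {P3, P4}, and the restricted closure of {P3} across the fragments never reaches {P4}.
P2 → P3 is preserved.
P1 → P4 is preserved.
P1, P3, P4 → P2 is preserved.

P3 -> P4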